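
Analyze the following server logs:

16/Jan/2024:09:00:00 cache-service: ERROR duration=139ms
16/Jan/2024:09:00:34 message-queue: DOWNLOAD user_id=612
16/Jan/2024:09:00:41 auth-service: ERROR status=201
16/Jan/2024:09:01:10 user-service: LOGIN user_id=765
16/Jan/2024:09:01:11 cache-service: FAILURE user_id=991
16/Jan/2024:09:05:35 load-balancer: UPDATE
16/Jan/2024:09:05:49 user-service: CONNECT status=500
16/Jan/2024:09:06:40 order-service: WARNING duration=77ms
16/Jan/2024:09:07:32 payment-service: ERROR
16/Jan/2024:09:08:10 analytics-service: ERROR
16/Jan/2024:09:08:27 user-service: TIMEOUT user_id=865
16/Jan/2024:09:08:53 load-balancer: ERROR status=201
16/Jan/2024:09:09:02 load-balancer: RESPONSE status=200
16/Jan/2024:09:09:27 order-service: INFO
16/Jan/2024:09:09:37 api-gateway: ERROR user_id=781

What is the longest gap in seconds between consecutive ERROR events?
411

To find the longest gap:

1. Extract all ERROR events in chronological order
2. Calculate time differences between consecutive events
3. Find the maximum difference
4. Longest gap: 411 seconds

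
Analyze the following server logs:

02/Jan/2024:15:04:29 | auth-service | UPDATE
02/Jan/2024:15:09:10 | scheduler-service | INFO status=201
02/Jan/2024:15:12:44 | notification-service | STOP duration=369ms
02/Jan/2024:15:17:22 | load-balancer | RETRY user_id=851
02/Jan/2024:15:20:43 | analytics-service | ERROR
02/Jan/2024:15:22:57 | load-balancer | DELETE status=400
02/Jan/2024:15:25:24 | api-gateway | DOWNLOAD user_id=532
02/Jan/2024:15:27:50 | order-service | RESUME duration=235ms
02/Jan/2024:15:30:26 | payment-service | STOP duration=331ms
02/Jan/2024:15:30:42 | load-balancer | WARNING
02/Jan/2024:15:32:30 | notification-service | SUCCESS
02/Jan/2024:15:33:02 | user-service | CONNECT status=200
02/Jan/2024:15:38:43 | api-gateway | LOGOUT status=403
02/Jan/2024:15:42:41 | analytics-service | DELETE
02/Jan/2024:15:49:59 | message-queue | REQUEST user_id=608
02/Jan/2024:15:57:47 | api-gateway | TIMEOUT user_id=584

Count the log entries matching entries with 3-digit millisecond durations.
3

To find matching entries:

1. Pattern to match: entries with 3-digit millisecond durations
2. Scan each log entry for the pattern
3. Count matches: 3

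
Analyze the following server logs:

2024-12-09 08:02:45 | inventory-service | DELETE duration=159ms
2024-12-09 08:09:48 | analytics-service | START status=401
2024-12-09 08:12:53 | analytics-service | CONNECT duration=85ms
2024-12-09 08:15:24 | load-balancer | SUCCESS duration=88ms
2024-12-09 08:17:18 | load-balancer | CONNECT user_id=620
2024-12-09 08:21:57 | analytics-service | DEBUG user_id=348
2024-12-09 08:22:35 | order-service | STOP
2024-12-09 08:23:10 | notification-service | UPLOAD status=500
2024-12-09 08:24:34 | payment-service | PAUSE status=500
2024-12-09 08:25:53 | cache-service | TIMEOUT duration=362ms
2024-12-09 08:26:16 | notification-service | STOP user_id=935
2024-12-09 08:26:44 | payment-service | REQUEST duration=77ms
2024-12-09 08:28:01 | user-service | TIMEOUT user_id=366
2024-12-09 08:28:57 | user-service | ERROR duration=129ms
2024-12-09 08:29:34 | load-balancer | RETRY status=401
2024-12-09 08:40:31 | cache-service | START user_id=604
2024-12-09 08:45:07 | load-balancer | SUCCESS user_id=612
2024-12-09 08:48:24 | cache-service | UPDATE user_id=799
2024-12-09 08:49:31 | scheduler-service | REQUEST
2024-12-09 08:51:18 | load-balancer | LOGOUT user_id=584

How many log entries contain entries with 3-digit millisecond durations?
3

To find matching entries:

1. Pattern to match: entries with 3-digit millisecond durations
2. Scan each log entry for the pattern
3. Count matches: 3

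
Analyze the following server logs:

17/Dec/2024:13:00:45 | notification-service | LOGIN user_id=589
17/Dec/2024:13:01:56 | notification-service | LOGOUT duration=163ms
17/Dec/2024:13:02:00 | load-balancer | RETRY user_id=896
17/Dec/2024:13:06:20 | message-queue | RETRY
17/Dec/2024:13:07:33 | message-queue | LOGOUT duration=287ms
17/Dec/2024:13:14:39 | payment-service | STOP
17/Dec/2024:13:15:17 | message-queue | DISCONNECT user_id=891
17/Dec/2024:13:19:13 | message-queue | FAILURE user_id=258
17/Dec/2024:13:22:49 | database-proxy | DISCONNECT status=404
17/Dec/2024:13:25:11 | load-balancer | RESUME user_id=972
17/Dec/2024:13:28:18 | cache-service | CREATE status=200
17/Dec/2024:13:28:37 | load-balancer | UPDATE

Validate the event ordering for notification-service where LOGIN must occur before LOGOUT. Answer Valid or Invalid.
Valid

To validate ordering:

1. Required order: LOGIN → LOGOUT
2. Rule: LOGIN must occur before LOGOUT
3. Check actual order of events for notification-service
4. Result: Valid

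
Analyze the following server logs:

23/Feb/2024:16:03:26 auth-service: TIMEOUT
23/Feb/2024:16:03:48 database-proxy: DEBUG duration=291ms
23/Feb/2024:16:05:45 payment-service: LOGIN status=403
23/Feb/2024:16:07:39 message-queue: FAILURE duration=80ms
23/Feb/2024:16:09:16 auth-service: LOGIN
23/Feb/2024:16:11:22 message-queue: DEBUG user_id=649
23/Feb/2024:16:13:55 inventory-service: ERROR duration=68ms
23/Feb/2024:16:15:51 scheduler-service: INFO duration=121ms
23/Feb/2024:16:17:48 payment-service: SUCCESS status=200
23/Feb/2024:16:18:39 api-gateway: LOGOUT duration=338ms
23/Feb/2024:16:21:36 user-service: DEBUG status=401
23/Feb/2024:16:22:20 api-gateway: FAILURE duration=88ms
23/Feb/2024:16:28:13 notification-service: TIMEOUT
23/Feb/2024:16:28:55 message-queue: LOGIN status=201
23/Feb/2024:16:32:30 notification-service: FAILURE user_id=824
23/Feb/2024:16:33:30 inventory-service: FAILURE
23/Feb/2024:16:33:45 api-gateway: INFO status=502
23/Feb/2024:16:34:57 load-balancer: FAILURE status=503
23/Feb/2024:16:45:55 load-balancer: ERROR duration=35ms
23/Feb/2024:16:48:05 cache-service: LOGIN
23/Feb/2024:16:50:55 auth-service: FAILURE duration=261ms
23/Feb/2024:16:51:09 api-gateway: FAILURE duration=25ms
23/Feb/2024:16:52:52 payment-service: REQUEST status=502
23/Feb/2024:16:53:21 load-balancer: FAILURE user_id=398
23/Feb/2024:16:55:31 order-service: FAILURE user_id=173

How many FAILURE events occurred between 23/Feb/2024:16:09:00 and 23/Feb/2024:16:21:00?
0

To count events in the time window:

1. Window boundaries: 23/Feb/2024:16:09:00 to 23/Feb/2024:16:21:00
2. Filter for FAILURE events within this window
3. Count matching events: 0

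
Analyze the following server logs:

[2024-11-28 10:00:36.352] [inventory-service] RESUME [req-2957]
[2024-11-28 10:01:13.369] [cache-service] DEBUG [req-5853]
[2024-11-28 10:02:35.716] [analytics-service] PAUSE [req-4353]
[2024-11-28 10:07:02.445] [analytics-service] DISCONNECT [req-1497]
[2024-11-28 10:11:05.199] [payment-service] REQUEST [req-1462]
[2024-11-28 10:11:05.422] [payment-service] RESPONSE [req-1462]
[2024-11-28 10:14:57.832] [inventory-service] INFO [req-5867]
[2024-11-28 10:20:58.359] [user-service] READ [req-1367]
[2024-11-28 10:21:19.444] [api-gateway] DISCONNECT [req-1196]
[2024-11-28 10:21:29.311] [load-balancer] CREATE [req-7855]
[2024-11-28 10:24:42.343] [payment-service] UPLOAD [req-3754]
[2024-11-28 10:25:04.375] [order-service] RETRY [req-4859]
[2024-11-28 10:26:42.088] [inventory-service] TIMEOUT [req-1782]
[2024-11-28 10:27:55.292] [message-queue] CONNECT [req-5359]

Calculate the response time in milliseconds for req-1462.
223

To calculate latency:

1. Find REQUEST with id req-1462: 2024-11-28 10:11:05.199
2. Find RESPONSE with id req-1462: 2024-11-28 10:11:05.422
3. Latency: 2024-11-28 10:11:05.422 - 2024-11-28 10:11:05.199 = 223ms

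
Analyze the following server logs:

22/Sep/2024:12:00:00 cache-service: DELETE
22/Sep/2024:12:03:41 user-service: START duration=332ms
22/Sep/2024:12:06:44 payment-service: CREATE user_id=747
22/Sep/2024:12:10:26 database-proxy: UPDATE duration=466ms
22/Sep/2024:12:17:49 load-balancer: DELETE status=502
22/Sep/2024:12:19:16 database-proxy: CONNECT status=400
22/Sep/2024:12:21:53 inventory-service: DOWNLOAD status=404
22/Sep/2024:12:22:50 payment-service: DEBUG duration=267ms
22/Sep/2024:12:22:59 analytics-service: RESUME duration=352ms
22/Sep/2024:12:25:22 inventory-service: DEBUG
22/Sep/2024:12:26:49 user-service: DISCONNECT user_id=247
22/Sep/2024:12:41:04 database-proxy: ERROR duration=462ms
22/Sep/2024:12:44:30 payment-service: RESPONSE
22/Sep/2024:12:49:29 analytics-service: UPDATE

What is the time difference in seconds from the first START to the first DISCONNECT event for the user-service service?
1388

To find the time between events:

1. Locate the first START event for user-service: 22/Sep/2024:12:03:41
2. Locate the first DISCONNECT event for user-service: 22/Sep/2024:12:26:49
3. Calculate the difference: 22/Sep/2024:12:26:49 - 22/Sep/2024:12:03:41 = 1388 seconds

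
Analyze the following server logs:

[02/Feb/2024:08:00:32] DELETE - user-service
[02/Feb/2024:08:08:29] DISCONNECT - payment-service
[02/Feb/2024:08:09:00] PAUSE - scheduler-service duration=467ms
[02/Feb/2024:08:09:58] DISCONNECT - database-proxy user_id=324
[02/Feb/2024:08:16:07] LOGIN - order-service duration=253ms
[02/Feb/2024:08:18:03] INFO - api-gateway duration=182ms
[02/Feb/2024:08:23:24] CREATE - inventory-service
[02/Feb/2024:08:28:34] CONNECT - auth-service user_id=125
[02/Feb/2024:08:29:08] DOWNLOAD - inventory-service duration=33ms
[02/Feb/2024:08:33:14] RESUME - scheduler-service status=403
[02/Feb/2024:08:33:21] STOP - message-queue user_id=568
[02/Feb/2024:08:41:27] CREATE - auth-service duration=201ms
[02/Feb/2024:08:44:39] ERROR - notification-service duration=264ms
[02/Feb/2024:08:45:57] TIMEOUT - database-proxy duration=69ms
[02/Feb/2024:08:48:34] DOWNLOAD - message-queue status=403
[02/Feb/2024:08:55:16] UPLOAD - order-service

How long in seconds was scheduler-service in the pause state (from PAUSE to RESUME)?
1454

To calculate state duration:

1. Find PAUSE event for scheduler-service: 02/Feb/2024:08:09:00
2. Find RESUME event for scheduler-service: 02/Feb/2024:08:33:14
3. Calculate duration: 02/Feb/2024:08:33:14 - 02/Feb/2024:08:09:00 = 1454 seconds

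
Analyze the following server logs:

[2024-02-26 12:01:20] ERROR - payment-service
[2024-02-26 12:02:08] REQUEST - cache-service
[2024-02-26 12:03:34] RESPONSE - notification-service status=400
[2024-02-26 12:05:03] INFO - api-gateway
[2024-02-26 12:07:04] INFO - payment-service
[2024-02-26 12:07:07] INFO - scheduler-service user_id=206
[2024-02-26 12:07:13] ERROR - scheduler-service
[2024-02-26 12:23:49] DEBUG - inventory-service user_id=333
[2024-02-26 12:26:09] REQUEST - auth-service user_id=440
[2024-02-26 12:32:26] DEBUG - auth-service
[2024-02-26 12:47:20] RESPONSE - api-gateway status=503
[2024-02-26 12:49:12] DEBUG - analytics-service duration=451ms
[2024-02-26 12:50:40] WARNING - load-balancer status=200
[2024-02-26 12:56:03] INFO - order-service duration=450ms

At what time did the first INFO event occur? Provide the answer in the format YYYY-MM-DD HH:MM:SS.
2024-02-26 12:05:03

To find the first event:

1. Filter for all INFO events
2. Sort by timestamp
3. Select the first one
4. Timestamp: 2024-02-26 12:05:03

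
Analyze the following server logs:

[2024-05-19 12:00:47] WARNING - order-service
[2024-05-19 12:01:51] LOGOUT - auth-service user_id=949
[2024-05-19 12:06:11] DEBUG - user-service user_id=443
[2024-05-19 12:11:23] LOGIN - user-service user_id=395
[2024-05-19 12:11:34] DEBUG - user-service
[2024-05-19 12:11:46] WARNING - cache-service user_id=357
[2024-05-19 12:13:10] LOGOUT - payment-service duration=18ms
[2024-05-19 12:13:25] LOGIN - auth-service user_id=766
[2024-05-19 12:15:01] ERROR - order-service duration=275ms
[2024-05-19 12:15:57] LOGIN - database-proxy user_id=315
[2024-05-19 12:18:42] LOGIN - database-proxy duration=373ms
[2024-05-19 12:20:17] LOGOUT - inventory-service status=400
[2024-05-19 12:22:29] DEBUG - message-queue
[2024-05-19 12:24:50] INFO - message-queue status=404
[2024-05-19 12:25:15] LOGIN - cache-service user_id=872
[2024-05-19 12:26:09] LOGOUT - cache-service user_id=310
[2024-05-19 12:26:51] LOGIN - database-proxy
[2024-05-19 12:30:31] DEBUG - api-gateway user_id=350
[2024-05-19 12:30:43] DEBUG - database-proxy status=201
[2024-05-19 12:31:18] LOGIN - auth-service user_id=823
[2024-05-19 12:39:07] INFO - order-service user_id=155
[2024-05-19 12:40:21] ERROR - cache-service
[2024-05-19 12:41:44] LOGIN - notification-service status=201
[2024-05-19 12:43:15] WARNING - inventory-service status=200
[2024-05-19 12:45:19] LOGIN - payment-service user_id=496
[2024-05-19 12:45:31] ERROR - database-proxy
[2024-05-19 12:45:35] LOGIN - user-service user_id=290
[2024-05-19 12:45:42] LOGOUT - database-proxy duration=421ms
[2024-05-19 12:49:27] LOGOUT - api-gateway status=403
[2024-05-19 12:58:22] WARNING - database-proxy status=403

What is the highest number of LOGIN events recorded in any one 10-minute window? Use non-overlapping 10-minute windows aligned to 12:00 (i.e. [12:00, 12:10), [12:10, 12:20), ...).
4

To find the burst window:

1. Divide the log period into non-overlapping 10-minute windows starting at 12:00
2. Count LOGIN events in each window
3. Find the window with maximum count
4. Maximum events in a window: 4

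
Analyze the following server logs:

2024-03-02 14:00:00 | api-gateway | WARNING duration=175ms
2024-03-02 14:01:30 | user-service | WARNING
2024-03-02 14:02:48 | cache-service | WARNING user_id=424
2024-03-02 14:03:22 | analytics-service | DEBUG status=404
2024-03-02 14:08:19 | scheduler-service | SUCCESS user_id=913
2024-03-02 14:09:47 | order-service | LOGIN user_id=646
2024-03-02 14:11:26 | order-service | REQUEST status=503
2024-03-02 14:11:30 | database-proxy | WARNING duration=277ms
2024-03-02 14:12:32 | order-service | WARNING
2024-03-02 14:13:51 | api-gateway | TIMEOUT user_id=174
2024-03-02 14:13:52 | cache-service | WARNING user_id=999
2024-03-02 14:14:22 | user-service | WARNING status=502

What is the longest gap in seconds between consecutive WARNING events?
522

To find the longest gap:

1. Extract all WARNING events in chronological order
2. Calculate time differences between consecutive events
3. Find the maximum difference
4. Longest gap: 522 seconds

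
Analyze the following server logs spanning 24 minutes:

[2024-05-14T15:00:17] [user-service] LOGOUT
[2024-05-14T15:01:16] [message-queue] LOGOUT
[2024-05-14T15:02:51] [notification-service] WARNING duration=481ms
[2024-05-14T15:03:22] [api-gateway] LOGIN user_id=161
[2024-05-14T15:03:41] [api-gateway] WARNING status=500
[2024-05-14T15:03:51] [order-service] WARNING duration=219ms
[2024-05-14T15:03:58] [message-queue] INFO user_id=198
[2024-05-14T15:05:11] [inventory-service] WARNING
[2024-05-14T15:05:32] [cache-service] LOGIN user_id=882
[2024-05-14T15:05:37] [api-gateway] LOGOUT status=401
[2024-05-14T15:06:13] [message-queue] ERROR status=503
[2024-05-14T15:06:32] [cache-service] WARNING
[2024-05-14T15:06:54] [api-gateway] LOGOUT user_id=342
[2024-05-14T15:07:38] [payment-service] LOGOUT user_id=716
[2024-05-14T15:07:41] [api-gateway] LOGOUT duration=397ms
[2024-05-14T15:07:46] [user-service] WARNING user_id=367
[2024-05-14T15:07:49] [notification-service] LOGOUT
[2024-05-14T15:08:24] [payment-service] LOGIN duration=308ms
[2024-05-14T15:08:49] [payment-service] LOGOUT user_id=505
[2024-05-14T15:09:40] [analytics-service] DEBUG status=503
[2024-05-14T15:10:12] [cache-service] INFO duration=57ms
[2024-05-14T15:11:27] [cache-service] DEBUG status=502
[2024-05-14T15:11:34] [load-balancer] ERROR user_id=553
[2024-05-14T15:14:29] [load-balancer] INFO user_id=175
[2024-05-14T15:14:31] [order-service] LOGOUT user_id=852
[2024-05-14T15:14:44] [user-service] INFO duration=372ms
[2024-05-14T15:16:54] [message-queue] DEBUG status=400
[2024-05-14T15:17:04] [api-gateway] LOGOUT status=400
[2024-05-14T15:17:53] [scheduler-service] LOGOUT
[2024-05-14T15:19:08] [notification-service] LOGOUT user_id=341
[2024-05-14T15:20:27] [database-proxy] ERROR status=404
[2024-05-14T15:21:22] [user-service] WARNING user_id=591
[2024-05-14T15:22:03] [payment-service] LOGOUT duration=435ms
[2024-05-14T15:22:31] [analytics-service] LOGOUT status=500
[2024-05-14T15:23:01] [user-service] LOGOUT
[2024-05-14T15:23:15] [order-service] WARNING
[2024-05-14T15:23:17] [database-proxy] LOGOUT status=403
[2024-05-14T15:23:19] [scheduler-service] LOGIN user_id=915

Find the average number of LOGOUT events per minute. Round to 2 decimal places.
0.67

To calculate the rate:

1. Count total LOGOUT events: 16
2. Total time period: 24 minutes
3. Rate = 16 / 24 = 0.67 events per minute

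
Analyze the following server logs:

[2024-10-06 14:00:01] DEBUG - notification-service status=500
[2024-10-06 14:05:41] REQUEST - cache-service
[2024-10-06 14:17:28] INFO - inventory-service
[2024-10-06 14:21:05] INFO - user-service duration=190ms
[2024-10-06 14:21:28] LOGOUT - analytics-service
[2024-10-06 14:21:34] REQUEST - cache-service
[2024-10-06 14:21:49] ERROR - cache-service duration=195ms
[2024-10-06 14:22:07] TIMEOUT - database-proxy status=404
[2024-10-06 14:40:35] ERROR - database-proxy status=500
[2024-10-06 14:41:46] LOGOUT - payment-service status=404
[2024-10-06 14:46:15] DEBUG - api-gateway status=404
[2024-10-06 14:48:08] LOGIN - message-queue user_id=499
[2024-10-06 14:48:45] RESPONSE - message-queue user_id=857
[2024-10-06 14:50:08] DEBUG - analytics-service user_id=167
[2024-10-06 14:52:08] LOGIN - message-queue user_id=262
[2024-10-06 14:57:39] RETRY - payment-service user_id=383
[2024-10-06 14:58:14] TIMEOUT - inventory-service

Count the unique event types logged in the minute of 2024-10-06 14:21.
4

To count unique event types:

1. Filter events in the minute starting at 2024-10-06 14:21
2. Extract event types from matching entries
3. Count unique types: 4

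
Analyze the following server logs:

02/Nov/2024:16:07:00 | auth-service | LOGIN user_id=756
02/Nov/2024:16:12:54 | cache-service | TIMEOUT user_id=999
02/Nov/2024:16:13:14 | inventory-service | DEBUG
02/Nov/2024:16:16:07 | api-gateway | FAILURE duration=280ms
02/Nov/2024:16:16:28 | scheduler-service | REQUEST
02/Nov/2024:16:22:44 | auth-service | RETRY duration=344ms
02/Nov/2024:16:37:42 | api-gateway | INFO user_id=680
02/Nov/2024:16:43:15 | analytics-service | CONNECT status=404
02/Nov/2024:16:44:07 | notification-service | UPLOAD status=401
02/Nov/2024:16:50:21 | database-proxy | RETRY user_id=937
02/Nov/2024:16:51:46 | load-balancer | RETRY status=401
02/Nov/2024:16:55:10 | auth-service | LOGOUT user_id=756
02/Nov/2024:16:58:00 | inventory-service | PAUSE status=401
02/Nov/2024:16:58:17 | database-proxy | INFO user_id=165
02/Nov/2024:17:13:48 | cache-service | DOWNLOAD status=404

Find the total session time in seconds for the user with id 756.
2890

To calculate session duration:

1. Find LOGIN event for user_id=756: 02/Nov/2024:16:07:00
2. Find LOGOUT event for user_id=756: 02/Nov/2024:16:55:10
3. Session duration: 02/Nov/2024:16:55:10 - 02/Nov/2024:16:07:00 = 2890 seconds (48 minutes)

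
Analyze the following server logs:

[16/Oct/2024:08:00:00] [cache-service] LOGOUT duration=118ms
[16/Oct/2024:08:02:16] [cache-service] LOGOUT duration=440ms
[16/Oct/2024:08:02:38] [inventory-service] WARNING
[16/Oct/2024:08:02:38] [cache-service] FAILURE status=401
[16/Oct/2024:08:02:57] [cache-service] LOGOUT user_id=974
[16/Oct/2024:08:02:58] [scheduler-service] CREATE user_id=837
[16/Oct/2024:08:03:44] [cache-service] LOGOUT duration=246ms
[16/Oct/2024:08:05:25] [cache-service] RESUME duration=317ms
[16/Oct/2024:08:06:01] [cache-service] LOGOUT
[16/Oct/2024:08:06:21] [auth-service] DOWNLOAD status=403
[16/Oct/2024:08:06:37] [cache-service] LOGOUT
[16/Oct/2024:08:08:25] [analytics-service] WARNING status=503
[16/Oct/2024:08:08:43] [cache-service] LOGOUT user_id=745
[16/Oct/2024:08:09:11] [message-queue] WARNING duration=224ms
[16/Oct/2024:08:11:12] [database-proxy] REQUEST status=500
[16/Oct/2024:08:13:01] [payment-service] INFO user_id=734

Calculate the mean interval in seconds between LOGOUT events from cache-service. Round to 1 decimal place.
87.2

To calculate average interval:

1. Find all LOGOUT events for cache-service in order
2. Calculate time gaps between consecutive events
3. Compute mean of gaps: 523 / 6 = 87.2 seconds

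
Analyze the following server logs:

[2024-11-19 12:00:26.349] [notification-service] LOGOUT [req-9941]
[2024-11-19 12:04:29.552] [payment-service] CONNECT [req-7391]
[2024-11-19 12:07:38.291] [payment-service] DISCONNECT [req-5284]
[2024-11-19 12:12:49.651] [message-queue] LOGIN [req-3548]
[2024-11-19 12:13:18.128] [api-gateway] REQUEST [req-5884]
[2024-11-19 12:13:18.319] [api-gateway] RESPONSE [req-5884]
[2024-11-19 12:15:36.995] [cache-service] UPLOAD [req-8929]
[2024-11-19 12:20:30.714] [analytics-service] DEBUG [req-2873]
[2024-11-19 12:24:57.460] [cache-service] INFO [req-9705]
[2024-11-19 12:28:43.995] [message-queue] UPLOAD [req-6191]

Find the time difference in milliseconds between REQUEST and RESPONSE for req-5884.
191

To calculate latency:

1. Find REQUEST with id req-5884: 2024-11-19 12:13:18.128
2. Find RESPONSE with id req-5884: 2024-11-19 12:13:18.319
3. Latency: 2024-11-19 12:13:18.319 - 2024-11-19 12:13:18.128 = 191ms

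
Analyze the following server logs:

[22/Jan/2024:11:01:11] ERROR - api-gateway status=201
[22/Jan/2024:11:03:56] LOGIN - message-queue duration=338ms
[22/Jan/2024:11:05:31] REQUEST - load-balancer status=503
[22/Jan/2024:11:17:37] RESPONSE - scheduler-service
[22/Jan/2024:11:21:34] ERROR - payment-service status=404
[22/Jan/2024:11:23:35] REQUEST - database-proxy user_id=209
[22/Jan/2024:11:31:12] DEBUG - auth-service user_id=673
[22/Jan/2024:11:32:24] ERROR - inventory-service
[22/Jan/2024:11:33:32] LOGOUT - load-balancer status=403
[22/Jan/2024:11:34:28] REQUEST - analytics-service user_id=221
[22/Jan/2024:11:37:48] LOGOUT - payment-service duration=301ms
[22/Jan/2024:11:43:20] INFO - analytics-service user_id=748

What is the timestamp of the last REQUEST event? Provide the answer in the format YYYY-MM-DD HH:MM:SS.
2024-01-22 11:34:28

To find the last event:

1. Filter for all REQUEST events
2. Sort by timestamp
3. Select the last one
4. Timestamp: 2024-01-22 11:34:28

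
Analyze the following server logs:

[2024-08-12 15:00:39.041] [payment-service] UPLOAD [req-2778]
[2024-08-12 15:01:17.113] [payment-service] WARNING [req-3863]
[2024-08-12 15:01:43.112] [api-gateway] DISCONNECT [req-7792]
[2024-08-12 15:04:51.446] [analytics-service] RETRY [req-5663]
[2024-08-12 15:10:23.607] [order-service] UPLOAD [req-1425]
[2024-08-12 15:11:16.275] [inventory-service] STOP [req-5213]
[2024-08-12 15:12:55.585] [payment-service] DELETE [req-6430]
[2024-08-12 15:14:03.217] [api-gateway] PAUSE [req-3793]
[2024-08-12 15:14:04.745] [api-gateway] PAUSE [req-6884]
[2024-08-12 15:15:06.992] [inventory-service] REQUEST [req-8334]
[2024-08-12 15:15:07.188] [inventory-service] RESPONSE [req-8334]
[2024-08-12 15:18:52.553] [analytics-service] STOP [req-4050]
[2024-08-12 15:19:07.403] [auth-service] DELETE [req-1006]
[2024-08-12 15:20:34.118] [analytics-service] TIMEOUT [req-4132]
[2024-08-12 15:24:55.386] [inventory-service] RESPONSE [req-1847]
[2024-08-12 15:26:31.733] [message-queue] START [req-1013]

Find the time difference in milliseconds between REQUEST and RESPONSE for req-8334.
196

To calculate latency:

1. Find REQUEST with id req-8334: 2024-08-12 15:15:06.992
2. Find RESPONSE with id req-8334: 2024-08-12 15:15:07.188
3. Latency: 2024-08-12 15:15:07.188 - 2024-08-12 15:15:06.992 = 196ms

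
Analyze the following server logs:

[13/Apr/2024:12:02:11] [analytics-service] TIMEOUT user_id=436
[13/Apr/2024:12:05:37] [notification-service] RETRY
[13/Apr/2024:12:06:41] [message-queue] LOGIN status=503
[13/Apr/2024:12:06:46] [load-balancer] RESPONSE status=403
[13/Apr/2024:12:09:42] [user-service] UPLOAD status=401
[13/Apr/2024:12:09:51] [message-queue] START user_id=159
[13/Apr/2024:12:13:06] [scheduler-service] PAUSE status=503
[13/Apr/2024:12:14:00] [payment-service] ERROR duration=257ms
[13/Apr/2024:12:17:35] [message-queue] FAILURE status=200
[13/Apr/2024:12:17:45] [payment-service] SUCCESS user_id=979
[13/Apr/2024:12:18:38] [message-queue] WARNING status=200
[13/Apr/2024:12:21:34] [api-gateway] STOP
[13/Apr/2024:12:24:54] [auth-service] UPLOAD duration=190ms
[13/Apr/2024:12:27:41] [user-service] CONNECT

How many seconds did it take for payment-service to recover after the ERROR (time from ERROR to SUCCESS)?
225

To calculate recovery time:

1. Find ERROR event for payment-service: 13/Apr/2024:12:14:00
2. Find next SUCCESS event for payment-service: 13/Apr/2024:12:17:45
3. Recovery time: 13/Apr/2024:12:17:45 - 13/Apr/2024:12:14:00 = 225 seconds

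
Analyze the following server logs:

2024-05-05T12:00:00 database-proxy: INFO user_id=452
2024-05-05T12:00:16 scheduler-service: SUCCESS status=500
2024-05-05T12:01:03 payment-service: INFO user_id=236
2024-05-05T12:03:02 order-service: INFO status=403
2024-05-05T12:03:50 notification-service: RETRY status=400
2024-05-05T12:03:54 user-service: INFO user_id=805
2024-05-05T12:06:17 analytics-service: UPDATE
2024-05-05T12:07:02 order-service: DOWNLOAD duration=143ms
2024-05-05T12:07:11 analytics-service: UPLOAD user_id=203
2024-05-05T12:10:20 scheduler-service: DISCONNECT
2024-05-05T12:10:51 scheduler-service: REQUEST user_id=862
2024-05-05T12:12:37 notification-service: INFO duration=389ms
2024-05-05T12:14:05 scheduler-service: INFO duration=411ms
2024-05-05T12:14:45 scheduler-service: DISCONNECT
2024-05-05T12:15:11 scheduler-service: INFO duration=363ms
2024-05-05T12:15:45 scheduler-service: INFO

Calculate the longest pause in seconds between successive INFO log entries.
523

To find the longest gap:

1. Extract all INFO events in chronological order
2. Calculate time differences between consecutive events
3. Find the maximum difference
4. Longest gap: 523 seconds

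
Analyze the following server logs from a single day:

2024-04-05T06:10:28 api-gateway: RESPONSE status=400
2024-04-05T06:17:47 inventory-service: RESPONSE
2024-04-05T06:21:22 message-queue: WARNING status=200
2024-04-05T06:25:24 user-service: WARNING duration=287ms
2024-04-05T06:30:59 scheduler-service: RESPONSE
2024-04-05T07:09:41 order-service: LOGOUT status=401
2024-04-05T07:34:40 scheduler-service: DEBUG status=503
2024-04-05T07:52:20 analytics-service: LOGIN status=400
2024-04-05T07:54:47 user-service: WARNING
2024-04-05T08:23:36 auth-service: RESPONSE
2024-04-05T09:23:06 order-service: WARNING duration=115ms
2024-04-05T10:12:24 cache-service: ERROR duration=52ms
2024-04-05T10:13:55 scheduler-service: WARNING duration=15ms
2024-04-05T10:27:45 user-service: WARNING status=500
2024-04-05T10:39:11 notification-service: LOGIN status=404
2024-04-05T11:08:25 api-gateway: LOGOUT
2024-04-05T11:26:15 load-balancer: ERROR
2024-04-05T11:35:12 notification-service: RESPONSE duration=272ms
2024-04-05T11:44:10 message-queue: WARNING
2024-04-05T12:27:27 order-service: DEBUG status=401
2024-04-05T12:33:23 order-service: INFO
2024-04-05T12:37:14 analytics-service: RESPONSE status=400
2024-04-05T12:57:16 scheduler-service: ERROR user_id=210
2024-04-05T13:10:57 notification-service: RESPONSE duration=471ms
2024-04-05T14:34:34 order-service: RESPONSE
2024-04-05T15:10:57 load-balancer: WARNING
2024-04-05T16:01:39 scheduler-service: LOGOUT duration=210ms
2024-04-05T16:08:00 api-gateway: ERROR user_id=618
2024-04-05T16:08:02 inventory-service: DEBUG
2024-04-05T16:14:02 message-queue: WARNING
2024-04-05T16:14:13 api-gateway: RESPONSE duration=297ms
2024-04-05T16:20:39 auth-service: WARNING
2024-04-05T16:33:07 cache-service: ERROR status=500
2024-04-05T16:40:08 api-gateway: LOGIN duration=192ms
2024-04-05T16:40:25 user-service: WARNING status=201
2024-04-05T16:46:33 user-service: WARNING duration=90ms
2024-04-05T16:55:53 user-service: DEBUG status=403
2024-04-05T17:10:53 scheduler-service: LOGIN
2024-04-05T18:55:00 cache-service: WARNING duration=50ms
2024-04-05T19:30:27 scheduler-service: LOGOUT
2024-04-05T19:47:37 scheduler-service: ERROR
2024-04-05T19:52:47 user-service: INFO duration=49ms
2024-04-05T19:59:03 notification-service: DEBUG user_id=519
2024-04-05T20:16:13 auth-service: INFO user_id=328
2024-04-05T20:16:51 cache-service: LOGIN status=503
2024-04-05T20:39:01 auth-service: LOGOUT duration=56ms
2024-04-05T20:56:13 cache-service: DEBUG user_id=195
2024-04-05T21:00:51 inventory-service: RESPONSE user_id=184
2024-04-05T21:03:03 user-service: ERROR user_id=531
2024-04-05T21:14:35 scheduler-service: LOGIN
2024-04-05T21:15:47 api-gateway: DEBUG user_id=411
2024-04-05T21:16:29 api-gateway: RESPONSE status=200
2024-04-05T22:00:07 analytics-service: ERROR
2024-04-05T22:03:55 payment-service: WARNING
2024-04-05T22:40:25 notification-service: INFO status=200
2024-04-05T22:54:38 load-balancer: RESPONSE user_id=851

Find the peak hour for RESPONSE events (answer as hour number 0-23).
6

To find the peak hour:

1. Group all RESPONSE events by hour
2. Count events in each hour
3. Find hour with maximum count
4. Peak hour: 6 (with 3 events)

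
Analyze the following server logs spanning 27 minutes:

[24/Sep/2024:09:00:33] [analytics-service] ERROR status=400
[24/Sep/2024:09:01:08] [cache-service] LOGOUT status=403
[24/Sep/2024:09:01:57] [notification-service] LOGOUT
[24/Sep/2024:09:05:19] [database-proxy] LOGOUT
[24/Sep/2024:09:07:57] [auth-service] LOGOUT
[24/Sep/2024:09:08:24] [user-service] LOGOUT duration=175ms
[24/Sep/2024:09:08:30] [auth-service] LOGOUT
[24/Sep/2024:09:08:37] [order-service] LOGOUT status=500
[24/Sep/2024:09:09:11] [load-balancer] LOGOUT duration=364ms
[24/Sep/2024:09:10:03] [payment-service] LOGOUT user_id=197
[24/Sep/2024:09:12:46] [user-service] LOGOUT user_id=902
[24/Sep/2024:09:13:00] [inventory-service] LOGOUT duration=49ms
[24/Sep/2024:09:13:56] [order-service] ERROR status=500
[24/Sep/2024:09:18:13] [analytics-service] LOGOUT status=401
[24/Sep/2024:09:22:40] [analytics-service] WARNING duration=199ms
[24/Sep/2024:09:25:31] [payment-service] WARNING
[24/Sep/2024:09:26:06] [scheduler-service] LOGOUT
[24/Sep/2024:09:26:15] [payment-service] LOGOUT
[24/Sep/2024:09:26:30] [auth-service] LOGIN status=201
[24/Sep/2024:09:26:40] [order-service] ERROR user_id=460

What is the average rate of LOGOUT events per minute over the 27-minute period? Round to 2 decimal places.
0.52

To calculate the rate:

1. Count total LOGOUT events: 14
2. Total time period: 27 minutes
3. Rate = 14 / 27 = 0.52 events per minute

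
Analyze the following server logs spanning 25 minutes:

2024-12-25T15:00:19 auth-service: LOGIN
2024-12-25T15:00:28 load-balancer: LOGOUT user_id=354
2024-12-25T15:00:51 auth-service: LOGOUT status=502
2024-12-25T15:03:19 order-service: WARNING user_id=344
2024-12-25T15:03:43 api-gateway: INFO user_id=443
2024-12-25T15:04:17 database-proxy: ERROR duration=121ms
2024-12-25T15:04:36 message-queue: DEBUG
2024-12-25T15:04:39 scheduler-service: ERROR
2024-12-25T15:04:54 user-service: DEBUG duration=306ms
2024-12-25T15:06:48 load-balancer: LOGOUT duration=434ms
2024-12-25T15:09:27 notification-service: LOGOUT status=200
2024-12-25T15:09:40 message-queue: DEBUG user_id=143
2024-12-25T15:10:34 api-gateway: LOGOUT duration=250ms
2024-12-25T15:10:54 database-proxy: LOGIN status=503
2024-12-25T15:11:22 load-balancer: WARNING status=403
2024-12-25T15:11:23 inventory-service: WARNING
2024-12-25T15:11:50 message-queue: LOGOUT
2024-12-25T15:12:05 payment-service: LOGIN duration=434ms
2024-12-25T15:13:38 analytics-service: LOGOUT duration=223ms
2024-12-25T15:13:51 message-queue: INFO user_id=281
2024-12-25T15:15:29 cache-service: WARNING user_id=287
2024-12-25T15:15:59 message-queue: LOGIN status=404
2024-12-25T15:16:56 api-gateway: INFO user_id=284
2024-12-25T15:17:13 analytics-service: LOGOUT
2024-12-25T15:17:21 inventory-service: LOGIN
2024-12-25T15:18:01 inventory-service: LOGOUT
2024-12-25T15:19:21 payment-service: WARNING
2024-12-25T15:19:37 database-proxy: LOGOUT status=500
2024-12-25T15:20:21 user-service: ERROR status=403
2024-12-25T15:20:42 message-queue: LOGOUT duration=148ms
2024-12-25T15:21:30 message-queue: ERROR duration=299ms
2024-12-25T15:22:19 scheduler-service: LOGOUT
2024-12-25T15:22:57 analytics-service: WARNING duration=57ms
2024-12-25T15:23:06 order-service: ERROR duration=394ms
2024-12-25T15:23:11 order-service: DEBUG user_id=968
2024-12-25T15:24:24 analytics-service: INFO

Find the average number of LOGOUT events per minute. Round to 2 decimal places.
0.48

To calculate the rate:

1. Count total LOGOUT events: 12
2. Total time period: 25 minutes
3. Rate = 12 / 25 = 0.48 events per minute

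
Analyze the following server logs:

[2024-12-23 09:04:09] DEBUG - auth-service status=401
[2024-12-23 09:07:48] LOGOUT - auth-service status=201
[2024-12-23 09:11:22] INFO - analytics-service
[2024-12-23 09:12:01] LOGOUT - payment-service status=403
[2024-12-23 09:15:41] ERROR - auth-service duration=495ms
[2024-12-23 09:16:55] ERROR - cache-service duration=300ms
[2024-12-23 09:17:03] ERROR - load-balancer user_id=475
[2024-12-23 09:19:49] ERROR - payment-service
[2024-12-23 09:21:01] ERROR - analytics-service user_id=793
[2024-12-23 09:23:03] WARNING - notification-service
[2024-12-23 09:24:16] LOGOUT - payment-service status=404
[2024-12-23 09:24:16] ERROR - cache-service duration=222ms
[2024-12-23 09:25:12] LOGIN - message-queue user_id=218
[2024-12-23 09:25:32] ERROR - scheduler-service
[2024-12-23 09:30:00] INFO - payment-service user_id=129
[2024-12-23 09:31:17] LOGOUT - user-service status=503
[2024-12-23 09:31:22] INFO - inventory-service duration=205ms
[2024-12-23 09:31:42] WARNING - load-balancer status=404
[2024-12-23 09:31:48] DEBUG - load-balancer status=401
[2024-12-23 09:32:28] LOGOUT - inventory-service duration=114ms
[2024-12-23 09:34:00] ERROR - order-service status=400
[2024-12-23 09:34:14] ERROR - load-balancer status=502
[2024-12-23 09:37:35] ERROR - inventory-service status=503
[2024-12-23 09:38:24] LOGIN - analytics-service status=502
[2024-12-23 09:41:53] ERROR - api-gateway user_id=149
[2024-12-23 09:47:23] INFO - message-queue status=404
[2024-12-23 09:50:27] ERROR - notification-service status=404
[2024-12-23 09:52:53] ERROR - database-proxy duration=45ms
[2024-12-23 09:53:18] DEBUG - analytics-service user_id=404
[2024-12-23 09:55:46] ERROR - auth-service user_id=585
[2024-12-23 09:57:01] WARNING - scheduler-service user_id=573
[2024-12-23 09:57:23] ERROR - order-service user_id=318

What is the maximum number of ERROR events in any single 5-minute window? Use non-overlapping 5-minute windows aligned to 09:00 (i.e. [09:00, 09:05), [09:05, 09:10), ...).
4

To find the burst window:

1. Divide the log period into non-overlapping 5-minute windows starting at 09:00
2. Count ERROR events in each window
3. Find the window with maximum count
4. Maximum events in a window: 4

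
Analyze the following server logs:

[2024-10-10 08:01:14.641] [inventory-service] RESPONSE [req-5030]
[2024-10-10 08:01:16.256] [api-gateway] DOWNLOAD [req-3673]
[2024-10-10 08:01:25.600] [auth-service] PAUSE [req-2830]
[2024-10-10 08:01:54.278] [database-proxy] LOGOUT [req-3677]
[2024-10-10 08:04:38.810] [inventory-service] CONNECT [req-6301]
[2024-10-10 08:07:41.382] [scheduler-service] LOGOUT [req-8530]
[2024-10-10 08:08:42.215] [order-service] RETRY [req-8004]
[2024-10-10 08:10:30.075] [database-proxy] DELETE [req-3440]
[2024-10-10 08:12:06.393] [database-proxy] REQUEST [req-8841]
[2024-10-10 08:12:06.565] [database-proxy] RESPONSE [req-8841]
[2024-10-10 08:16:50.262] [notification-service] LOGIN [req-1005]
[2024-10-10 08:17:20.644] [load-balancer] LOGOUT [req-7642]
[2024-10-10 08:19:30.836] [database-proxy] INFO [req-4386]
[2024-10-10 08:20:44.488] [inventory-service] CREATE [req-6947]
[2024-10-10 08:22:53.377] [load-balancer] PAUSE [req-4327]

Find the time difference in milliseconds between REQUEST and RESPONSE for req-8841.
172

To calculate latency:

1. Find REQUEST with id req-8841: 2024-10-10 08:12:06.393
2. Find RESPONSE with id req-8841: 2024-10-10 08:12:06.565
3. Latency: 2024-10-10 08:12:06.565 - 2024-10-10 08:12:06.393 = 172ms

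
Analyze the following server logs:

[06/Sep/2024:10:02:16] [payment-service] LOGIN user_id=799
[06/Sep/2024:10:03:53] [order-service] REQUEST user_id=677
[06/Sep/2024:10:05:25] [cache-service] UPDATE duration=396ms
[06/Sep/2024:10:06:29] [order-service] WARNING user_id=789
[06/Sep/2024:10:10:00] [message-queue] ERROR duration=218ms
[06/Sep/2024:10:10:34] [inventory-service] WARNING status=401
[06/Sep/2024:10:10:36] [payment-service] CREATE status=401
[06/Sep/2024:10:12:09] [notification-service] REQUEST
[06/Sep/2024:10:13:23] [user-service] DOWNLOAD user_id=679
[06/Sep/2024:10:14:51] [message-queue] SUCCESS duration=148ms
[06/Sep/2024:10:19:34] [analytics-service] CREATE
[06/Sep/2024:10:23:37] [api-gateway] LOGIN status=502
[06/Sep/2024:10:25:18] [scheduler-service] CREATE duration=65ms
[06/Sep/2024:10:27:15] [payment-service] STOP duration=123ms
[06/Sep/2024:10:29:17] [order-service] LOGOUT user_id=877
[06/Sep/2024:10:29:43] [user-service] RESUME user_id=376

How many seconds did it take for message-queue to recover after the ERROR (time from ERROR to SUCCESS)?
291

To calculate recovery time:

1. Find ERROR event for message-queue: 06/Sep/2024:10:10:00
2. Find next SUCCESS event for message-queue: 06/Sep/2024:10:14:51
3. Recovery time: 06/Sep/2024:10:14:51 - 06/Sep/2024:10:10:00 = 291 seconds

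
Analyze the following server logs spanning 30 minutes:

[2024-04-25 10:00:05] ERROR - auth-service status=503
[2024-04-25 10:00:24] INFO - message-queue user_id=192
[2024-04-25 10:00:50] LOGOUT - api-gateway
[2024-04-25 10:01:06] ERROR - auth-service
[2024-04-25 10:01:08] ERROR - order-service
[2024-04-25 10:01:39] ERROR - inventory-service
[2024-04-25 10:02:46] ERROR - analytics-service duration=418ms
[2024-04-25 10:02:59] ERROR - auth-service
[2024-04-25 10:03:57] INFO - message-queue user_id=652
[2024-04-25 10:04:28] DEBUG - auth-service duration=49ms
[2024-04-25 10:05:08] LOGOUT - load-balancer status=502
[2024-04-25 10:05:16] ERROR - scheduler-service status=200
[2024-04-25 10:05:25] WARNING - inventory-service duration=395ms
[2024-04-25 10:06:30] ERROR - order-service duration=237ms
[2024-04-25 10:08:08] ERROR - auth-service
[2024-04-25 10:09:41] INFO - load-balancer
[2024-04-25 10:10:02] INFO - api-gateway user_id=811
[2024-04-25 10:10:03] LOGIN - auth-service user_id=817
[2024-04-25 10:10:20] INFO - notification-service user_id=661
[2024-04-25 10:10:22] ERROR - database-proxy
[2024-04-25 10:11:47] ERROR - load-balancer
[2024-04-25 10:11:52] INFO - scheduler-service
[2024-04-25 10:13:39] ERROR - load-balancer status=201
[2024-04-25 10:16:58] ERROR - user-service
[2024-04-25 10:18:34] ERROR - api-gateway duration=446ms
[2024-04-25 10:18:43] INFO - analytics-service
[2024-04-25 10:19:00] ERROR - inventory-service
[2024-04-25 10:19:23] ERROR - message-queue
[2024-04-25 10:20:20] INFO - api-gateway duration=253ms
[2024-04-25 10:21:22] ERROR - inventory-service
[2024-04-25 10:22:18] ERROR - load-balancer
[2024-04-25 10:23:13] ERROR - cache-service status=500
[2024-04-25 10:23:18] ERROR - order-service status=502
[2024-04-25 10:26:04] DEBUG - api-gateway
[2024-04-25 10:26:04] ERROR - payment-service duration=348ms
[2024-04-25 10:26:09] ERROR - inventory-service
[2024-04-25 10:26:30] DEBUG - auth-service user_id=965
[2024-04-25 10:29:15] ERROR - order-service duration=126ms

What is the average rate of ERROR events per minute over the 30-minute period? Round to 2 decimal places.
0.77

To calculate the rate:

1. Count total ERROR events: 23
2. Total time period: 30 minutes
3. Rate = 23 / 30 = 0.77 events per minute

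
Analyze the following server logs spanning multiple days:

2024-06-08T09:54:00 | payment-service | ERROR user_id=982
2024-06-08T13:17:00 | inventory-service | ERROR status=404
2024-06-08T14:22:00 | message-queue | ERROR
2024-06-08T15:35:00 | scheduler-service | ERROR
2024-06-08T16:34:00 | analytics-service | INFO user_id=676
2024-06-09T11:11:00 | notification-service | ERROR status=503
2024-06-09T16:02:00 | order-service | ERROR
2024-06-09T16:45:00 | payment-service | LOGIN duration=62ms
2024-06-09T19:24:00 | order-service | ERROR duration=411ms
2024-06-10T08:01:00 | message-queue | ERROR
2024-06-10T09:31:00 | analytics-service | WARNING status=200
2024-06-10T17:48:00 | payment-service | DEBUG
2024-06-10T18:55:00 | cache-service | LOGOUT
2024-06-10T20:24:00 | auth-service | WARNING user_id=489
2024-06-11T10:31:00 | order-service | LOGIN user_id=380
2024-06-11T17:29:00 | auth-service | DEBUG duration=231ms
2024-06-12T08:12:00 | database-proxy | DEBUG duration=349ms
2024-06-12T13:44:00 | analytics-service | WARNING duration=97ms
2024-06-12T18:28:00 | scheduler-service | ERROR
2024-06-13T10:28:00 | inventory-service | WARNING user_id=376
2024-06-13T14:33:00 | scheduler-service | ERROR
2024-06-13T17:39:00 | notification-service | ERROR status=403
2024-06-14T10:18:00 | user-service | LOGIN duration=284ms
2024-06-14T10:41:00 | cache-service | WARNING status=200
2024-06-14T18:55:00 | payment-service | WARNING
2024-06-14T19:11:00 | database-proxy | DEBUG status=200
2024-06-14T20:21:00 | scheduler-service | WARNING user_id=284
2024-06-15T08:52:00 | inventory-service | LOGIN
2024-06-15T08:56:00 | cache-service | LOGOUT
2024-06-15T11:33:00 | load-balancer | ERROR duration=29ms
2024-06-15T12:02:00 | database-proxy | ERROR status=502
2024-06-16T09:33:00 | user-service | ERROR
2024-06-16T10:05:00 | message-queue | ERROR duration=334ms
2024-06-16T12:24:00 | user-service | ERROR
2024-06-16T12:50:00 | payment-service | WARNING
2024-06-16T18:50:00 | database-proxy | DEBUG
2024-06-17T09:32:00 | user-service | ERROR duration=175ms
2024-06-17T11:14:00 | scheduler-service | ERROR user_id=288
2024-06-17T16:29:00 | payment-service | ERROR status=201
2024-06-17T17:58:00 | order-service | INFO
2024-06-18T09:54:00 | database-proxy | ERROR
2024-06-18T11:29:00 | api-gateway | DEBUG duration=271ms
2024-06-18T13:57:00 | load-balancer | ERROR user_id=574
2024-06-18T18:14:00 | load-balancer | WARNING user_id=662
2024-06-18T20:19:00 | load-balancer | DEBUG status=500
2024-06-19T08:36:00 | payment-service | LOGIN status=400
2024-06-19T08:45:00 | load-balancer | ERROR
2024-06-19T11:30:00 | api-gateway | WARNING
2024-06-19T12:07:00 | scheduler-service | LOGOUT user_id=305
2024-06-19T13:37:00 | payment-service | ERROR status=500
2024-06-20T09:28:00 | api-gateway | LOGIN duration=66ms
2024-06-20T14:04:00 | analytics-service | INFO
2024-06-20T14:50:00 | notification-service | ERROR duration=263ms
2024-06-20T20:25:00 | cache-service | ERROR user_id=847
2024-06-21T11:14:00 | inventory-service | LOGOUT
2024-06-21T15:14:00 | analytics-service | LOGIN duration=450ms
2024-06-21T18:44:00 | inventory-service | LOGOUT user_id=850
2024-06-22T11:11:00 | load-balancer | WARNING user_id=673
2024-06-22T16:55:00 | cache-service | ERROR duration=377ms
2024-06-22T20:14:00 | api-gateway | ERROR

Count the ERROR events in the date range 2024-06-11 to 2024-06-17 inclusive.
11

To filter by date range:

1. Date range: 2024-06-11 through 2024-06-17, both dates inclusive
2. Filter for ERROR events whose date falls in this range
3. Count matching events: 11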